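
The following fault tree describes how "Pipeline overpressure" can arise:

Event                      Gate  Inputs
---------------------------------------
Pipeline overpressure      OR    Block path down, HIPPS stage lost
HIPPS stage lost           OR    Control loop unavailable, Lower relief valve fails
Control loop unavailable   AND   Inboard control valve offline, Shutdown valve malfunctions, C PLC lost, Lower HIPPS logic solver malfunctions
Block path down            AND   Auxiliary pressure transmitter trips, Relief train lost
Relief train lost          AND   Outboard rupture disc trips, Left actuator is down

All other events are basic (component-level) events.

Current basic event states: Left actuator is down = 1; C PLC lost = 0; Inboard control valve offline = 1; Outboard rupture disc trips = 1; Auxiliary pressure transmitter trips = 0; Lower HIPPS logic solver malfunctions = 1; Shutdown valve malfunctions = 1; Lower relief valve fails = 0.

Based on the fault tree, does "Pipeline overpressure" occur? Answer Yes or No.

No

Relief train lost [AND]: Outboard rupture disc trips=occurs, Left actuator is down=occurs → all inputs occur → occurs.
Block path down [AND]: Auxiliary pressure transmitter trips=not, Relief train lost=occurs → not all inputs occur → does not occur.
Control loop unavailable [AND]: Inboard control valve offline=occurs, Shutdown valve malfunctions=occurs, C PLC lost=not, Lower HIPPS logic solver malfunctions=occurs → not all inputs occur → does not occur.
HIPPS stage lost [OR]: Control loop unavailable=not, Lower relief valve fails=not → no input occurs → does not occur.
Pipeline overpressure [OR]: Block path down=not, HIPPS stage lost=not → no input occurs → does not occur.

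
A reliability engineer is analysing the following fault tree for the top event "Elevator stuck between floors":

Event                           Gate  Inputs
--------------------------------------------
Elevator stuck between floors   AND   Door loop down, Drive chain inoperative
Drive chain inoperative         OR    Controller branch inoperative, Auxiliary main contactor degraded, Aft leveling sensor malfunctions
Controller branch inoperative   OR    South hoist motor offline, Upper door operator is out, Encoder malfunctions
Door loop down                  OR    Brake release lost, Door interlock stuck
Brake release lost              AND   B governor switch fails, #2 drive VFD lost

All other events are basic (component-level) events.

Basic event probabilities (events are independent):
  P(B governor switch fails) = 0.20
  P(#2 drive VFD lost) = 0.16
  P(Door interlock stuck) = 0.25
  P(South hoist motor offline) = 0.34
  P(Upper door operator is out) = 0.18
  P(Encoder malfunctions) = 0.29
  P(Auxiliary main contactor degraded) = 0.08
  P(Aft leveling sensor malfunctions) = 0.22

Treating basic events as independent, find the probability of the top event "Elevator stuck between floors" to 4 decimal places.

P(Brake release lost) [AND] = 0.20 × 0.16 = 0.032000
P(Door loop down) [OR] = 1 − (1−0.032000) × (1−0.25) = 0.274000
P(Controller branch inoperative) [OR] = 1 − (1−0.34) × (1−0.18) × (1−0.29) = 0.615748
P(Drive chain inoperative) [OR] = 1 − (1−0.615748) × (1−0.08) × (1−0.22) = 0.724261
P(Elevator stuck between floors) [AND] = 0.274000 × 0.724261 = 0.198448
Rounded to 4 decimal places: P(Elevator stuck between floors) ≈ 0.1984.

0.1984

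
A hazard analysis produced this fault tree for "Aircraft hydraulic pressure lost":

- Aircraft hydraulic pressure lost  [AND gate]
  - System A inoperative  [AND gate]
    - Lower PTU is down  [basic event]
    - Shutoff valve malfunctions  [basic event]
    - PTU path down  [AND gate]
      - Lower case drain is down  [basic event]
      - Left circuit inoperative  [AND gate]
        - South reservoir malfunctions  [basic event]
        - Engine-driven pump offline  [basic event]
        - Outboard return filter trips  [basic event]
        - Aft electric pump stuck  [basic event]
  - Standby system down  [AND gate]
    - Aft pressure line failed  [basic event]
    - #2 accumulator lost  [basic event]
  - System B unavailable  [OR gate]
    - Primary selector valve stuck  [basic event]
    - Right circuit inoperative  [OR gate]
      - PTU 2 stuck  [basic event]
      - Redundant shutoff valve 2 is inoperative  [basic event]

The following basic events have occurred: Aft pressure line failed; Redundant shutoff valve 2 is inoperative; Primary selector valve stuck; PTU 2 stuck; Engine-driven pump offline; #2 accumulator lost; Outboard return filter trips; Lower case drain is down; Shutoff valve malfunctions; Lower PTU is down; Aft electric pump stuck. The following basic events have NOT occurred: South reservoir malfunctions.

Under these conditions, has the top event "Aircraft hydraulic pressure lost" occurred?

Left circuit inoperative [AND]: South reservoir malfunctions=not, Engine-driven pump offline=occurs, Outboard return filter trips=occurs, Aft electric pump stuck=occurs → not all inputs occur → does not occur.
PTU path down [AND]: Lower case drain is down=occurs, Left circuit inoperative=not → not all inputs occur → does not occur.
System A inoperative [AND]: Lower PTU is down=occurs, Shutoff valve malfunctions=occurs, PTU path down=not → not all inputs occur → does not occur.
Standby system down [AND]: Aft pressure line failed=occurs, #2 accumulator lost=occurs → all inputs occur → occurs.
Right circuit inoperative [OR]: PTU 2 stuck=occurs, Redundant shutoff valve 2 is inoperative=occurs → at least one input occurs → occurs.
System B unavailable [OR]: Primary selector valve stuck=occurs, Right circuit inoperative=occurs → at least one input occurs → occurs.
Aircraft hydraulic pressure lost [AND]: System A inoperative=not, Standby system down=occurs, System B unavailable=occurs → not all inputs occur → does not occur.

No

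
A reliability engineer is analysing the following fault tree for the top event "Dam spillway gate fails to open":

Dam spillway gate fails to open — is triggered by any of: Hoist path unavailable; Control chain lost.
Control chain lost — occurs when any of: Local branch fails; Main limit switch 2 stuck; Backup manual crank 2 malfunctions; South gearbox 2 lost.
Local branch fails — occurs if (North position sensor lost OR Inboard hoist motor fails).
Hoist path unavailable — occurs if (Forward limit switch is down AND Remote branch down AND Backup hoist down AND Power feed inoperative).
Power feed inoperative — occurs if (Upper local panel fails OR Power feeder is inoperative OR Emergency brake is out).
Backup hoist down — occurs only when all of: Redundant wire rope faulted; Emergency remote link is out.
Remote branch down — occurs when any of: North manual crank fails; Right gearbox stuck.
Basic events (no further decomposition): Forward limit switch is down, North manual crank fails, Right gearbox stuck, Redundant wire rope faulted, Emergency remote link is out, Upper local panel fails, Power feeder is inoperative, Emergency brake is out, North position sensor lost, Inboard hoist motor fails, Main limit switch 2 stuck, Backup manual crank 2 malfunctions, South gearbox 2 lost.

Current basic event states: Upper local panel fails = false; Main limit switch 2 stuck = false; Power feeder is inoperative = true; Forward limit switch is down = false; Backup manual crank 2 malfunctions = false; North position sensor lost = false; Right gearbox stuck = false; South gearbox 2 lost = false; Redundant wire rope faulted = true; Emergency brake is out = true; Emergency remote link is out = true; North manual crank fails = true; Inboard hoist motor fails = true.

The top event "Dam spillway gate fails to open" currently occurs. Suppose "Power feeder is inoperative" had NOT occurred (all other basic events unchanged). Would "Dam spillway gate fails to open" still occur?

Counterfactual: set "Power feeder is inoperative" to not occurred.
Remote branch down [OR]: North manual crank fails=occurs, Right gearbox stuck=not → at least one input occurs → occurs.
Backup hoist down [AND]: Redundant wire rope faulted=occurs, Emergency remote link is out=occurs → all inputs occur → occurs.
Power feed inoperative [OR]: Upper local panel fails=not, Power feeder is inoperative=not, Emergency brake is out=occurs → at least one input occurs → occurs.
Hoist path unavailable [AND]: Forward limit switch is down=not, Remote branch down=occurs, Backup hoist down=occurs, Power feed inoperative=occurs → not all inputs occur → does not occur.
Local branch fails [OR]: North position sensor lost=not, Inboard hoist motor fails=occurs → at least one input occurs → occurs.
Control chain lost [OR]: Local branch fails=occurs, Main limit switch 2 stuck=not, Backup manual crank 2 malfunctions=not, South gearbox 2 lost=not → at least one input occurs → occurs.
Dam spillway gate fails to open [OR]: Hoist path unavailable=not, Control chain lost=occurs → at least one input occurs → occurs.

Yes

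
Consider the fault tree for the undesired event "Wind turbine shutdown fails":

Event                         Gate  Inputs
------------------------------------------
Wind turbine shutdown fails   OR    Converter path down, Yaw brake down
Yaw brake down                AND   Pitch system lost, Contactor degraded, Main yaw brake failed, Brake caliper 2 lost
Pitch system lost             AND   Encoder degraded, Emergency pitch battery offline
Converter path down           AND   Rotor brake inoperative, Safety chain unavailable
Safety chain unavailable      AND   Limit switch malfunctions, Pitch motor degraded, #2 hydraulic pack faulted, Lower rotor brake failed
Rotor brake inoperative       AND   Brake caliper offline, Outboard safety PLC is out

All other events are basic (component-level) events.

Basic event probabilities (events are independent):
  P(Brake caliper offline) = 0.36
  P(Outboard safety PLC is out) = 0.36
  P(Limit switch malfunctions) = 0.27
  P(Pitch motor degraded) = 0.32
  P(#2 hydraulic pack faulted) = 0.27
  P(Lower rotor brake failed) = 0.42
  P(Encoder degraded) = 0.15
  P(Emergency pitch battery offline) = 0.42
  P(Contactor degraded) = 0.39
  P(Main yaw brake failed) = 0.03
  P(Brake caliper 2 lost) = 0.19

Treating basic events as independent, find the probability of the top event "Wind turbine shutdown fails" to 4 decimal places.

0.0014

P(Rotor brake inoperative) [AND] = 0.36 × 0.36 = 0.129600
P(Safety chain unavailable) [AND] = 0.27 × 0.32 × 0.27 × 0.42 = 0.009798
P(Converter path down) [AND] = 0.129600 × 0.009798 = 0.001270
P(Pitch system lost) [AND] = 0.15 × 0.42 = 0.063000
P(Yaw brake down) [AND] = 0.063000 × 0.39 × 0.03 × 0.19 = 0.000140
P(Wind turbine shutdown fails) [OR] = 1 − (1−0.001270) × (1−0.000140) = 0.001410
Rounded to 4 decimal places: P(Wind turbine shutdown fails) ≈ 0.0014.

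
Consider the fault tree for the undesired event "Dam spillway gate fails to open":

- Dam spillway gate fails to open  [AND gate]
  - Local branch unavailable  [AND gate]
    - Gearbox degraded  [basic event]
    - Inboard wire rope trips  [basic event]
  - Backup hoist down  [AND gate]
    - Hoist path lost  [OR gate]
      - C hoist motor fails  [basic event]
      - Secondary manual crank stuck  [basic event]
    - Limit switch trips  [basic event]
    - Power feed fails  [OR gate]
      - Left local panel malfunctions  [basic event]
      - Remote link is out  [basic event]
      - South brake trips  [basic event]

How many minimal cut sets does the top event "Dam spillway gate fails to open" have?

Local branch unavailable [AND]: one cut set from each child combined → 1 × 1 = 1 cut set(s).
Hoist path lost [OR]: union of children's cut sets → 2 cut set(s).
Power feed fails [OR]: union of children's cut sets → 3 cut set(s).
Backup hoist down [AND]: one cut set from each child combined → 2 × 1 × 3 = 6 cut set(s).
Dam spillway gate fails to open [AND]: one cut set from each child combined → 1 × 6 = 6 cut set(s).
Minimal cut sets: {C hoist motor fails, Gearbox degraded, Inboard wire rope trips, Left local panel malfunctions, Limit switch trips}; {C hoist motor fails, Gearbox degraded, Inboard wire rope trips, Limit switch trips, Remote link is out}; {C hoist motor fails, Gearbox degraded, Inboard wire rope trips, Limit switch trips, South brake trips}; {Gearbox degraded, Inboard wire rope trips, Left local panel malfunctions, Limit switch trips, Secondary manual crank stuck}; {Gearbox degraded, Inboard wire rope trips, Limit switch trips, Remote link is out, Secondary manual crank stuck}; {Gearbox degraded, Inboard wire rope trips, Limit switch trips, Secondary manual crank stuck, South brake trips}.

6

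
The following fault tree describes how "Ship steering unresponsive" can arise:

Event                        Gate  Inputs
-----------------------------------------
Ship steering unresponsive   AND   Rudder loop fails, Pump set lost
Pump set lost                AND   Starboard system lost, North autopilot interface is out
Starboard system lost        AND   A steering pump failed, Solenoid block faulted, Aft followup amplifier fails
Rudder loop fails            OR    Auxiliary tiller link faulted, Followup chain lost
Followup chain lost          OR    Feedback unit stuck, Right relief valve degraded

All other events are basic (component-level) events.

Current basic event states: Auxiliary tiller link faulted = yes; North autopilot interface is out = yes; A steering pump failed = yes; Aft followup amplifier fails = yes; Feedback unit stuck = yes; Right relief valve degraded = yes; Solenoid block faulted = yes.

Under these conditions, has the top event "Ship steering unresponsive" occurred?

Followup chain lost [OR]: Feedback unit stuck=occurs, Right relief valve degraded=occurs → at least one input occurs → occurs.
Rudder loop fails [OR]: Auxiliary tiller link faulted=occurs, Followup chain lost=occurs → at least one input occurs → occurs.
Starboard system lost [AND]: A steering pump failed=occurs, Solenoid block faulted=occurs, Aft followup amplifier fails=occurs → all inputs occur → occurs.
Pump set lost [AND]: Starboard system lost=occurs, North autopilot interface is out=occurs → all inputs occur → occurs.
Ship steering unresponsive [AND]: Rudder loop fails=occurs, Pump set lost=occurs → all inputs occur → occurs.

Yes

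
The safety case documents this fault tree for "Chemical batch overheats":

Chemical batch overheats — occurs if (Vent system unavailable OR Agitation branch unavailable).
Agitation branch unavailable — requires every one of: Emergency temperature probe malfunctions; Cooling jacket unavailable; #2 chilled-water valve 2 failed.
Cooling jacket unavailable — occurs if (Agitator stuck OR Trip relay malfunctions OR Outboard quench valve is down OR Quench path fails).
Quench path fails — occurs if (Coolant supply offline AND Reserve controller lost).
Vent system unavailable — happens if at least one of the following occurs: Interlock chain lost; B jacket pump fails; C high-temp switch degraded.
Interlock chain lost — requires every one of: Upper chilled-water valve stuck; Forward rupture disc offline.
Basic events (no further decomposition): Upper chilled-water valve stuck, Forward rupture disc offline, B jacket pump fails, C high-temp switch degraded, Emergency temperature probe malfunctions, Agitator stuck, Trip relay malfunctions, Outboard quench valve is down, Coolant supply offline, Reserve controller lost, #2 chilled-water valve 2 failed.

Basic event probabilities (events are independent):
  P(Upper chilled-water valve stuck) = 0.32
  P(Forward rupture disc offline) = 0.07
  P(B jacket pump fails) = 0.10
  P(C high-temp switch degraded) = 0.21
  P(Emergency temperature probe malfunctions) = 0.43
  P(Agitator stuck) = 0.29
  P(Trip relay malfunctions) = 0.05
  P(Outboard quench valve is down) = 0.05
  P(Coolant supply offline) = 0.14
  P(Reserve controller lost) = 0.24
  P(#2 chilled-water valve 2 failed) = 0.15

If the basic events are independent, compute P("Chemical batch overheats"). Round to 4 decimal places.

P(Interlock chain lost) [AND] = 0.32 × 0.07 = 0.022400
P(Vent system unavailable) [OR] = 1 − (1−0.022400) × (1−0.10) × (1−0.21) = 0.304926
P(Quench path fails) [AND] = 0.14 × 0.24 = 0.033600
P(Cooling jacket unavailable) [OR] = 1 − (1−0.29) × (1−0.05) × (1−0.05) × (1−0.033600) = 0.380755
P(Agitation branch unavailable) [AND] = 0.43 × 0.380755 × 0.15 = 0.024559
P(Chemical batch overheats) [OR] = 1 − (1−0.304926) × (1−0.024559) = 0.321996
Rounded to 4 decimal places: P(Chemical batch overheats) ≈ 0.3220.

0.3220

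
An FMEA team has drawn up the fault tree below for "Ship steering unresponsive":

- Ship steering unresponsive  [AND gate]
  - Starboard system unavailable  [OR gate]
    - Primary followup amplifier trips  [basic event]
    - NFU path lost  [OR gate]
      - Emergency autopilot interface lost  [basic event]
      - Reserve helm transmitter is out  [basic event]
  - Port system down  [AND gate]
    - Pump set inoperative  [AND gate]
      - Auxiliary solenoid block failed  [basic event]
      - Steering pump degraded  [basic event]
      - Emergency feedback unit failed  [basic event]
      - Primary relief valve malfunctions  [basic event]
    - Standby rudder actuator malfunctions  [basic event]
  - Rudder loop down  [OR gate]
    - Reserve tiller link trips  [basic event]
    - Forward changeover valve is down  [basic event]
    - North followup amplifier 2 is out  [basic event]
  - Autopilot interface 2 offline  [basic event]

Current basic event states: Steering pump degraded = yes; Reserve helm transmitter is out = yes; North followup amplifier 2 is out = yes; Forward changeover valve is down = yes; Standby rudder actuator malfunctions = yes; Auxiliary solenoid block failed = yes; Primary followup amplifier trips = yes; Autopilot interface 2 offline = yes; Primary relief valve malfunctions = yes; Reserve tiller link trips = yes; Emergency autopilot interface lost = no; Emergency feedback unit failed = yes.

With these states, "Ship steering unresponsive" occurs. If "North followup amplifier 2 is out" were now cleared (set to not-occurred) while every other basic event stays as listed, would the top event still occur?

Counterfactual: set "North followup amplifier 2 is out" to not occurred.
NFU path lost [OR]: Emergency autopilot interface lost=not, Reserve helm transmitter is out=occurs → at least one input occurs → occurs.
Starboard system unavailable [OR]: Primary followup amplifier trips=occurs, NFU path lost=occurs → at least one input occurs → occurs.
Pump set inoperative [AND]: Auxiliary solenoid block failed=occurs, Steering pump degraded=occurs, Emergency feedback unit failed=occurs, Primary relief valve malfunctions=occurs → all inputs occur → occurs.
Port system down [AND]: Pump set inoperative=occurs, Standby rudder actuator malfunctions=occurs → all inputs occur → occurs.
Rudder loop down [OR]: Reserve tiller link trips=occurs, Forward changeover valve is down=occurs, North followup amplifier 2 is out=not → at least one input occurs → occurs.
Ship steering unresponsive [AND]: Starboard system unavailable=occurs, Port system down=occurs, Rudder loop down=occurs, Autopilot interface 2 offline=occurs → all inputs occur → occurs.

Yes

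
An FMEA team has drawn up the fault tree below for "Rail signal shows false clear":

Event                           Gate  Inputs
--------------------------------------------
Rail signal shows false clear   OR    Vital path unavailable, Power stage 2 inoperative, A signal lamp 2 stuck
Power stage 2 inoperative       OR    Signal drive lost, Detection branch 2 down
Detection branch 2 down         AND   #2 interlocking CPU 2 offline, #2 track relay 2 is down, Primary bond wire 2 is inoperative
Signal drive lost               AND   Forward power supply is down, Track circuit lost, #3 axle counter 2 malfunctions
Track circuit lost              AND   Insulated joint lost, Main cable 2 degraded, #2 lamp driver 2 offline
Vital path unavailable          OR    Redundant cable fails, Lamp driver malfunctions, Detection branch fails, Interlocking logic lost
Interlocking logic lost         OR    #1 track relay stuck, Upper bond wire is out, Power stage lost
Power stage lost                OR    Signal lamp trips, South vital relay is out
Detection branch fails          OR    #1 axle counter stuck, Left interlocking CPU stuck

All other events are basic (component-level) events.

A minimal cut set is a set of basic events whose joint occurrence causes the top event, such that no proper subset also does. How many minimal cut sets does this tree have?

11

Detection branch fails [OR]: union of children's cut sets → 2 cut set(s).
Power stage lost [OR]: union of children's cut sets → 2 cut set(s).
Interlocking logic lost [OR]: union of children's cut sets → 4 cut set(s).
Vital path unavailable [OR]: union of children's cut sets → 8 cut set(s).
Track circuit lost [AND]: one cut set from each child combined → 1 × 1 × 1 = 1 cut set(s).
Signal drive lost [AND]: one cut set from each child combined → 1 × 1 × 1 = 1 cut set(s).
Detection branch 2 down [AND]: one cut set from each child combined → 1 × 1 × 1 = 1 cut set(s).
Power stage 2 inoperative [OR]: union of children's cut sets → 2 cut set(s).
Rail signal shows false clear [OR]: union of children's cut sets → 11 cut set(s).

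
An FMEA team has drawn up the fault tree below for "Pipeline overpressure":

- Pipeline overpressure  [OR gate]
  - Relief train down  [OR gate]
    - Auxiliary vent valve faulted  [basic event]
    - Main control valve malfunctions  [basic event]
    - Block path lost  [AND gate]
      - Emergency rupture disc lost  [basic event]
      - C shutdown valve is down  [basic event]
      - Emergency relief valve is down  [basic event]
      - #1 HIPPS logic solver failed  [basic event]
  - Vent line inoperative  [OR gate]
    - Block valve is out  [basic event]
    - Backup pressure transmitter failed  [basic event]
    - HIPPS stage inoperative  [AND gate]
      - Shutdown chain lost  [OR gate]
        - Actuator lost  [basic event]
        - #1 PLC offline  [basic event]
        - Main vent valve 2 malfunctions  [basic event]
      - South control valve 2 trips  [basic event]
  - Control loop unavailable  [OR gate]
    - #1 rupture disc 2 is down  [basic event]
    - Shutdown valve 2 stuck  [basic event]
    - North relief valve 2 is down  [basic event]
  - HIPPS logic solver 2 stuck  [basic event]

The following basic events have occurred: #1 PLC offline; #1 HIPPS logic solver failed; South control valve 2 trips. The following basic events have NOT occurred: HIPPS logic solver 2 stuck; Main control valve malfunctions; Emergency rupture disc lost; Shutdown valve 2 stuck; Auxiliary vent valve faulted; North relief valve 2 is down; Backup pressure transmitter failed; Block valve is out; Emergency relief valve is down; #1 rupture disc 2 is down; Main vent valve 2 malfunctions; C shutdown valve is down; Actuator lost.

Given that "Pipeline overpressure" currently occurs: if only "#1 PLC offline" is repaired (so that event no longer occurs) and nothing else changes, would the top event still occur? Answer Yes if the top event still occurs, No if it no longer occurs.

Counterfactual: set "#1 PLC offline" to not occurred.
Block path lost [AND]: Emergency rupture disc lost=not, C shutdown valve is down=not, Emergency relief valve is down=not, #1 HIPPS logic solver failed=occurs → not all inputs occur → does not occur.
Relief train down [OR]: Auxiliary vent valve faulted=not, Main control valve malfunctions=not, Block path lost=not → no input occurs → does not occur.
Shutdown chain lost [OR]: Actuator lost=not, #1 PLC offline=not, Main vent valve 2 malfunctions=not → no input occurs → does not occur.
HIPPS stage inoperative [AND]: Shutdown chain lost=not, South control valve 2 trips=occurs → not all inputs occur → does not occur.
Vent line inoperative [OR]: Block valve is out=not, Backup pressure transmitter failed=not, HIPPS stage inoperative=not → no input occurs → does not occur.
Control loop unavailable [OR]: #1 rupture disc 2 is down=not, Shutdown valve 2 stuck=not, North relief valve 2 is down=not → no input occurs → does not occur.
Pipeline overpressure [OR]: Relief train down=not, Vent line inoperative=not, Control loop unavailable=not, HIPPS logic solver 2 stuck=not → no input occurs → does not occur.

No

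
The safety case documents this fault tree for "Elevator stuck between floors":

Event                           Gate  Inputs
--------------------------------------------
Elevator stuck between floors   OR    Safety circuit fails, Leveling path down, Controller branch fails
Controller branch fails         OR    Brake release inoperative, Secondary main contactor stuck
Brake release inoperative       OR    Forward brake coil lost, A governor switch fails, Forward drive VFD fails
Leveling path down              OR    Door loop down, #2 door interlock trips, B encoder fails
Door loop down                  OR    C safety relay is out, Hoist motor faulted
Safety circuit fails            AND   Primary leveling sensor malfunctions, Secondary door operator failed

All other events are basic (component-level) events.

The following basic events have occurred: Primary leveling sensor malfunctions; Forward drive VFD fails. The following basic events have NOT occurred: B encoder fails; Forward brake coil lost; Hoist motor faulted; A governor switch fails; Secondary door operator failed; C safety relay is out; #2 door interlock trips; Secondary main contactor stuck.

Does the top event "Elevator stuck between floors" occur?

Yes

Safety circuit fails [AND]: Primary leveling sensor malfunctions=occurs, Secondary door operator failed=not → not all inputs occur → does not occur.
Door loop down [OR]: C safety relay is out=not, Hoist motor faulted=not → no input occurs → does not occur.
Leveling path down [OR]: Door loop down=not, #2 door interlock trips=not, B encoder fails=not → no input occurs → does not occur.
Brake release inoperative [OR]: Forward brake coil lost=not, A governor switch fails=not, Forward drive VFD fails=occurs → at least one input occurs → occurs.
Controller branch fails [OR]: Brake release inoperative=occurs, Secondary main contactor stuck=not → at least one input occurs → occurs.
Elevator stuck between floors [OR]: Safety circuit fails=not, Leveling path down=not, Controller branch fails=occurs → at least one input occurs → occurs.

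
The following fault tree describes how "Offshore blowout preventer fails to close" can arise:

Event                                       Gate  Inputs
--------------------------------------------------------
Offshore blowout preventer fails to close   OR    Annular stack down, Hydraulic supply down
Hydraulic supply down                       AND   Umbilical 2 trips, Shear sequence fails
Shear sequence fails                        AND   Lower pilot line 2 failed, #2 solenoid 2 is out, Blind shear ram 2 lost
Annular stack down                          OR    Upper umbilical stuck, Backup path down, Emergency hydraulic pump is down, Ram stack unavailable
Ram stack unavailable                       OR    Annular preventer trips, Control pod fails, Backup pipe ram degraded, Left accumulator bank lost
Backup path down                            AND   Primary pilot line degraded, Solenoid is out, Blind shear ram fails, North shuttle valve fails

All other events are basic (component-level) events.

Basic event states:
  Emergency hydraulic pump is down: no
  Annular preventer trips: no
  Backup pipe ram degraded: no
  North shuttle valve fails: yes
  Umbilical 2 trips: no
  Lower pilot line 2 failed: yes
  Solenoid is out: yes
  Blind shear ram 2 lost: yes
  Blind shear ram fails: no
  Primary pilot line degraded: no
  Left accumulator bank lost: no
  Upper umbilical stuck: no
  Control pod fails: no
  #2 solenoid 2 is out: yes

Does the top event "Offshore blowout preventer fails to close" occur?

Backup path down [AND]: Primary pilot line degraded=not, Solenoid is out=occurs, Blind shear ram fails=not, North shuttle valve fails=occurs → not all inputs occur → does not occur.
Ram stack unavailable [OR]: Annular preventer trips=not, Control pod fails=not, Backup pipe ram degraded=not, Left accumulator bank lost=not → no input occurs → does not occur.
Annular stack down [OR]: Upper umbilical stuck=not, Backup path down=not, Emergency hydraulic pump is down=not, Ram stack unavailable=not → no input occurs → does not occur.
Shear sequence fails [AND]: Lower pilot line 2 failed=occurs, #2 solenoid 2 is out=occurs, Blind shear ram 2 lost=occurs → all inputs occur → occurs.
Hydraulic supply down [AND]: Umbilical 2 trips=not, Shear sequence fails=occurs → not all inputs occur → does not occur.
Offshore blowout preventer fails to close [OR]: Annular stack down=not, Hydraulic supply down=not → no input occurs → does not occur.

No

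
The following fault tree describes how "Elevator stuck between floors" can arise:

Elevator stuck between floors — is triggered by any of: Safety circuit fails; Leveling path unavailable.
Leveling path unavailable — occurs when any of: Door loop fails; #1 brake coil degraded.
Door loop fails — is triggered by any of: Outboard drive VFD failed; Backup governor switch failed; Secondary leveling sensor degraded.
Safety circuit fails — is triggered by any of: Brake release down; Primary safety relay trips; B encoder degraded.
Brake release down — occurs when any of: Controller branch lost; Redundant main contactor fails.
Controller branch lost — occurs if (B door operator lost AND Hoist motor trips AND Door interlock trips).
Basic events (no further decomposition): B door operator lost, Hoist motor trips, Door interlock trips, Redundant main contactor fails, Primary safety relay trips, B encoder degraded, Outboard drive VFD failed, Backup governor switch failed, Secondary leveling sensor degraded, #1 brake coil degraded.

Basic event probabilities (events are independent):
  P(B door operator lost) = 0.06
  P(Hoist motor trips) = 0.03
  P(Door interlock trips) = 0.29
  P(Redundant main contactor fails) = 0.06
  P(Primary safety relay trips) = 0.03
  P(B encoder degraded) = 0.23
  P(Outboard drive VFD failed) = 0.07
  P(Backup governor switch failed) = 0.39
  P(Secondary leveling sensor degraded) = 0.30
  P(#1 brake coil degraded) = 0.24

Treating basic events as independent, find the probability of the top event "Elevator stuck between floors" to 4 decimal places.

P(Controller branch lost) [AND] = 0.06 × 0.03 × 0.29 = 0.000522
P(Brake release down) [OR] = 1 − (1−0.000522) × (1−0.06) = 0.060491
P(Safety circuit fails) [OR] = 1 − (1−0.060491) × (1−0.03) × (1−0.23) = 0.298281
P(Door loop fails) [OR] = 1 − (1−0.07) × (1−0.39) × (1−0.30) = 0.602890
P(Leveling path unavailable) [OR] = 1 − (1−0.602890) × (1−0.24) = 0.698196
P(Elevator stuck between floors) [OR] = 1 − (1−0.298281) × (1−0.698196) = 0.788218
Rounded to 4 decimal places: P(Elevator stuck between floors) ≈ 0.7882.

0.7882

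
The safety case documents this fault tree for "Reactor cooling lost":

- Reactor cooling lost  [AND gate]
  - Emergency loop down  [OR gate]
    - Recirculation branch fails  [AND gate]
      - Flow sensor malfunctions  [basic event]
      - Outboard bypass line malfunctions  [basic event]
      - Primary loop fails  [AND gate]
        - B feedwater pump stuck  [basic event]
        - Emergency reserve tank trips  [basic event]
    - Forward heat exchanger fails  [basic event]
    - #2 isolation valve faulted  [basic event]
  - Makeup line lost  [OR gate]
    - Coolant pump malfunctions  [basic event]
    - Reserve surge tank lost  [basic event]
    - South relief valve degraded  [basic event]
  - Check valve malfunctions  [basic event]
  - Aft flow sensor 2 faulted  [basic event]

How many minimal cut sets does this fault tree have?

Primary loop fails [AND]: one cut set from each child combined → 1 × 1 = 1 cut set(s).
Recirculation branch fails [AND]: one cut set from each child combined → 1 × 1 × 1 = 1 cut set(s).
Emergency loop down [OR]: union of children's cut sets → 3 cut set(s).
Makeup line lost [OR]: union of children's cut sets → 3 cut set(s).
Reactor cooling lost [AND]: one cut set from each child combined → 3 × 3 × 1 × 1 = 9 cut set(s).
Minimal cut sets: {Aft flow sensor 2 faulted, B feedwater pump stuck, Check valve malfunctions, Coolant pump malfunctions, Emergency reserve tank trips, Flow sensor malfunctions, Outboard bypass line malfunctions}; {Aft flow sensor 2 faulted, B feedwater pump stuck, Check valve malfunctions, Emergency reserve tank trips, Flow sensor malfunctions, Outboard bypass line malfunctions, Reserve surge tank lost}; {Aft flow sensor 2 faulted, B feedwater pump stuck, Check valve malfunctions, Emergency reserve tank trips, Flow sensor malfunctions, Outboard bypass line malfunctions, South relief valve degraded}; {Aft flow sensor 2 faulted, Check valve malfunctions, Coolant pump malfunctions, Forward heat exchanger fails}; {Aft flow sensor 2 faulted, Check valve malfunctions, Forward heat exchanger fails, Reserve surge tank lost}; {Aft flow sensor 2 faulted, Check valve malfunctions, Forward heat exchanger fails, South relief valve degraded}; {#2 isolation valve faulted, Aft flow sensor 2 faulted, Check valve malfunctions, Coolant pump malfunctions}; {#2 isolation valve faulted, Aft flow sensor 2 faulted, Check valve malfunctions, Reserve surge tank lost}; {#2 isolation valve faulted, Aft flow sensor 2 faulted, Check valve malfunctions, South relief valve degraded}.

9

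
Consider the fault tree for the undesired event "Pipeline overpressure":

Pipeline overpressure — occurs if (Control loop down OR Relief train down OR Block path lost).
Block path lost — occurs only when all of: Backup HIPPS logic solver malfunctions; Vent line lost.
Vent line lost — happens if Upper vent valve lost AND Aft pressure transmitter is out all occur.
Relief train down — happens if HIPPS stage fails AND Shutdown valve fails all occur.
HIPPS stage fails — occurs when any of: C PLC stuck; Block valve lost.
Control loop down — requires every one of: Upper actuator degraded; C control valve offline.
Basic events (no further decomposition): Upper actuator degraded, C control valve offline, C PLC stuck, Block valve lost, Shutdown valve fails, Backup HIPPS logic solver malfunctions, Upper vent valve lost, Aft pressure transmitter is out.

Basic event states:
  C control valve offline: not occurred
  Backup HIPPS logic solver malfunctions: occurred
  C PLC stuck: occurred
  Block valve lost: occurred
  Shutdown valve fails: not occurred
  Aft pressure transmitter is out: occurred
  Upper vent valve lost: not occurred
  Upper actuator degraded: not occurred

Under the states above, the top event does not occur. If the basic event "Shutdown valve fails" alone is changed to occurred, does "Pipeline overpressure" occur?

Counterfactual: set "Shutdown valve fails" to occurred.
Control loop down [AND]: Upper actuator degraded=not, C control valve offline=not → not all inputs occur → does not occur.
HIPPS stage fails [OR]: C PLC stuck=occurs, Block valve lost=occurs → at least one input occurs → occurs.
Relief train down [AND]: HIPPS stage fails=occurs, Shutdown valve fails=occurs → all inputs occur → occurs.
Vent line lost [AND]: Upper vent valve lost=not, Aft pressure transmitter is out=occurs → not all inputs occur → does not occur.
Block path lost [AND]: Backup HIPPS logic solver malfunctions=occurs, Vent line lost=not → not all inputs occur → does not occur.
Pipeline overpressure [OR]: Control loop down=not, Relief train down=occurs, Block path lost=not → at least one input occurs → occurs.

Yes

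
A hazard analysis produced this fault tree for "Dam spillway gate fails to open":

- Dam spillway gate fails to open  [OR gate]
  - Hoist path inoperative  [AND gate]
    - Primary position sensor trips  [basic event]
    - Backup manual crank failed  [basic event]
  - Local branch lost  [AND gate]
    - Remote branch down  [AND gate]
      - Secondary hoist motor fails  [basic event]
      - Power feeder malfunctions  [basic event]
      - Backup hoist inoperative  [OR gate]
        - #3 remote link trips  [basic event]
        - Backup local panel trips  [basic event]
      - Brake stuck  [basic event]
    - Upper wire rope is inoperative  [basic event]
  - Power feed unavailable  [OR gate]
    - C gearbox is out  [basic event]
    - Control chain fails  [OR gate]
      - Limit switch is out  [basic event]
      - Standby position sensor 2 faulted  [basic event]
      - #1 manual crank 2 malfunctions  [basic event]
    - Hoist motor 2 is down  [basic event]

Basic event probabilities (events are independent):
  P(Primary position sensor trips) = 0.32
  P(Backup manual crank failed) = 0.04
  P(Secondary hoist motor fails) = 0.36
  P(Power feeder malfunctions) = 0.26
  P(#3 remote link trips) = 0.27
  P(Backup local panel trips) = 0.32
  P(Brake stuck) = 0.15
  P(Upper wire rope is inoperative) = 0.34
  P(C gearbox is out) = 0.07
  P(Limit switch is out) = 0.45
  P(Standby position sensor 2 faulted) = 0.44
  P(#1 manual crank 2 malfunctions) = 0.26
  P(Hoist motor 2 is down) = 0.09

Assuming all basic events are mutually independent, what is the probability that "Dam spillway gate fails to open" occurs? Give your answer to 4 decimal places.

P(Hoist path inoperative) [AND] = 0.32 × 0.04 = 0.012800
P(Backup hoist inoperative) [OR] = 1 − (1−0.27) × (1−0.32) = 0.503600
P(Remote branch down) [AND] = 0.36 × 0.26 × 0.503600 × 0.15 = 0.007071
P(Local branch lost) [AND] = 0.007071 × 0.34 = 0.002404
P(Control chain fails) [OR] = 1 − (1−0.45) × (1−0.44) × (1−0.26) = 0.772080
P(Power feed unavailable) [OR] = 1 − (1−0.07) × (1−0.772080) × (1−0.09) = 0.807111
P(Dam spillway gate fails to open) [OR] = 1 − (1−0.012800) × (1−0.002404) × (1−0.807111) = 0.810038
Rounded to 4 decimal places: P(Dam spillway gate fails to open) ≈ 0.8100.

0.8100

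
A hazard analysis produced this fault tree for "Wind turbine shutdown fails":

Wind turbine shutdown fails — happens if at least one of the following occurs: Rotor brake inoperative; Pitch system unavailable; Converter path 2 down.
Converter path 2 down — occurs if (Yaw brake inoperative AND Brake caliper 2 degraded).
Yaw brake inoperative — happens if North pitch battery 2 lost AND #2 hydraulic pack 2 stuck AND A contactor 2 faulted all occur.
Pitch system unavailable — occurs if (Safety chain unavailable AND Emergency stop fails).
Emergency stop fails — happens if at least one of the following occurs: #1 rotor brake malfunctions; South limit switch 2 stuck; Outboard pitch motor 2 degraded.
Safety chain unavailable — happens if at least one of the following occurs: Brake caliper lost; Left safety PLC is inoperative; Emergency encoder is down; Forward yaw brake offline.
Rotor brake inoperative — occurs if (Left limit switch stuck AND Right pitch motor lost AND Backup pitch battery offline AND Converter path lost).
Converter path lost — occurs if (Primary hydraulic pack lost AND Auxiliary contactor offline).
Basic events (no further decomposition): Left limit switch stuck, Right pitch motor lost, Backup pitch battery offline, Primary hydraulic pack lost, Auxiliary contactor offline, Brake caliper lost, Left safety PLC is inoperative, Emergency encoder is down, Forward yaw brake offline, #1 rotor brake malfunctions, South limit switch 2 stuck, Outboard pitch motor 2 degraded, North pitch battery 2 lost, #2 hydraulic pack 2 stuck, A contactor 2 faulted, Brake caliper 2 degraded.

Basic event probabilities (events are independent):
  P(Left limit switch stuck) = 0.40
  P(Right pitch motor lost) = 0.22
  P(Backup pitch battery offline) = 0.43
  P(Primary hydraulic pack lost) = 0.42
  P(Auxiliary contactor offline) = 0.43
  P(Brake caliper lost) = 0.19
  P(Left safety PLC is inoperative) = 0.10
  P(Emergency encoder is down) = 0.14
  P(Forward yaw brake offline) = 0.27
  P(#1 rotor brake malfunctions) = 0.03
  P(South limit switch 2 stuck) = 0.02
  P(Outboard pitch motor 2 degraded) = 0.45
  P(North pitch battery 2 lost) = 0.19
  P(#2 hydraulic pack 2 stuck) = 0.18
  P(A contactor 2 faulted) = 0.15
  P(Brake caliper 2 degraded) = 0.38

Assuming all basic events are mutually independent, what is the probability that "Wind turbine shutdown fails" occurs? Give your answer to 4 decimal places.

0.2653

P(Converter path lost) [AND] = 0.42 × 0.43 = 0.180600
P(Rotor brake inoperative) [AND] = 0.40 × 0.22 × 0.43 × 0.180600 = 0.006834
P(Safety chain unavailable) [OR] = 1 − (1−0.19) × (1−0.10) × (1−0.14) × (1−0.27) = 0.542334
P(Emergency stop fails) [OR] = 1 − (1−0.03) × (1−0.02) × (1−0.45) = 0.477170
P(Pitch system unavailable) [AND] = 0.542334 × 0.477170 = 0.258786
P(Yaw brake inoperative) [AND] = 0.19 × 0.18 × 0.15 = 0.005130
P(Converter path 2 down) [AND] = 0.005130 × 0.38 = 0.001949
P(Wind turbine shutdown fails) [OR] = 1 − (1−0.006834) × (1−0.258786) × (1−0.001949) = 0.265286
Rounded to 4 decimal places: P(Wind turbine shutdown fails) ≈ 0.2653.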